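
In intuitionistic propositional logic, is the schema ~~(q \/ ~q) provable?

This is the double negation of excluded middle, which is intuitionistically derivable.
Assuming ~(q \/ ~q): from q we'd get q \/ ~q, so ~q; but then q \/ ~q again — contradiction. Hence ~~(q \/ ~q).

Yes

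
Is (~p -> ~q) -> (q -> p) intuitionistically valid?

This is the converse of contraposition, which is not intuitionistically valid.
A Kripke countermodel: worlds u, v; order generated by u <= v; atoms true at each world — u:{q}; v:{p,q}.
u ||-/- (~p -> ~q) -> (q -> p): already at u itself, u ||- ~p -> ~q but u ||-/- q -> p.
u ||-/- q -> p: already at u itself, u ||- q but u ||-/- p.
u lacks atom p, so u ||-/- p.
So the root u does not force the formula.

No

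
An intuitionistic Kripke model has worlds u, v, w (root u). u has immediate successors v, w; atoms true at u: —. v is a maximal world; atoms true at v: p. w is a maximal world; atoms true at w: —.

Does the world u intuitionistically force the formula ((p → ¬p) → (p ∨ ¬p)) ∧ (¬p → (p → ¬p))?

Yes

u ⊩ ((p → ¬p) → (p ∨ ¬p)) ∧ (¬p → (p → ¬p)) since u forces both conjuncts.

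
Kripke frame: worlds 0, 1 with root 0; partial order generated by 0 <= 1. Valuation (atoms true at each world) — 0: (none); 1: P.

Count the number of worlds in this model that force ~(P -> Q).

2

0: forces it.
1: forces it.
Worlds forcing the formula: {0, 1}.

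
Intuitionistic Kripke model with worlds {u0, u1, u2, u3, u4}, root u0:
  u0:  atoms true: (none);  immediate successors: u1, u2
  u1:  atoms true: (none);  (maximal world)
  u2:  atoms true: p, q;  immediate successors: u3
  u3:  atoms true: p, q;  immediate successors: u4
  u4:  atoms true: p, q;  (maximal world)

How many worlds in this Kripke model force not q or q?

4

u0: does not force it — u0 does not force not q or q: neither disjunct is forced at u0.
u1: forces it.
u2: forces it.
u3: forces it.
u4: forces it.
Worlds forcing the formula: {u1, u2, u3, u4}.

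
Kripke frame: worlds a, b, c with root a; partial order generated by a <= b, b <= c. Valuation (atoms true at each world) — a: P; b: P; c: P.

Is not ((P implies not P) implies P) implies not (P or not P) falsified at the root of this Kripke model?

a forces not ((P implies not P) implies P) implies not (P or not P) vacuously: no world accessible from a forces the antecedent not ((P implies not P) implies P).
So the root a forces not ((P implies not P) implies P) implies not (P or not P); the model is not a countermodel.

No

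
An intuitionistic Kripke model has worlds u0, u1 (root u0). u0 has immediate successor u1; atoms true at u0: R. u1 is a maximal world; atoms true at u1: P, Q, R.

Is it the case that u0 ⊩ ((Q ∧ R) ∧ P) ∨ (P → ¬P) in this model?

No

u0 ⊮ ((Q ∧ R) ∧ P) ∨ (P → ¬P): neither disjunct is forced at u0.
u0 ⊮ (Q ∧ R) ∧ P since u0 fails Q ∧ R.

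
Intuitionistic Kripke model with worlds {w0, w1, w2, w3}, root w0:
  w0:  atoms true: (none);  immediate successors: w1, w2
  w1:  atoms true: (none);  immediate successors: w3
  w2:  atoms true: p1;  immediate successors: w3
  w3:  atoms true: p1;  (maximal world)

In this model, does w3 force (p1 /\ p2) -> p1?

w3 ||- (p1 /\ p2) -> p1 vacuously: no world accessible from w3 forces the antecedent p1 /\ p2.

Yes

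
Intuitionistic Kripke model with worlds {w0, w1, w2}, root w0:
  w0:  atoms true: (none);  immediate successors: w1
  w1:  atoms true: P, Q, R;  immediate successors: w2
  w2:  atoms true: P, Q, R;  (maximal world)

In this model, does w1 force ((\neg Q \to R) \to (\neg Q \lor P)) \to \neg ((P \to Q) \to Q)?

w1 \nVdash ((\neg Q \to R) \to (\neg Q \lor P)) \to \neg ((P \to Q) \to Q): already at w1 itself, w1 \Vdash (\neg Q \to R) \to (\neg Q \lor P) but w1 \nVdash \neg ((P \to Q) \to Q).
w1 \nVdash \neg ((P \to Q) \to Q) since w1 is accessible from w1 and w1 \Vdash (P \to Q) \to Q.
w1 \Vdash (P \to Q) \to Q: every world accessible from w1 that forces P \to Q (namely w1, w2) also forces Q.

No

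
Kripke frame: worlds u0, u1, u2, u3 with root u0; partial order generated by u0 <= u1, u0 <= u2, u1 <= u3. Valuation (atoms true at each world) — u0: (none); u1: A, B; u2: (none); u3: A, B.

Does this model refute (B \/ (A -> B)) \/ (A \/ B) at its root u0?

No

u0 ||- (B \/ (A -> B)) \/ (A \/ B) via the disjunct B \/ (A -> B).
So the root u0 forces (B \/ (A -> B)) \/ (A \/ B); the model is not a countermodel.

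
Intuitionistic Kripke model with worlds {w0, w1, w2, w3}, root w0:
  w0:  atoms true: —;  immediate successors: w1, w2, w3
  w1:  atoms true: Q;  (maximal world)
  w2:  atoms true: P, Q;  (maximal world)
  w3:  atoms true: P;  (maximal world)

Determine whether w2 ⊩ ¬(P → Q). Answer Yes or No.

No

w2 ⊮ ¬(P → Q) since w2 is accessible from w2 and w2 ⊩ P → Q.
w2 ⊩ P → Q: every world accessible from w2 that forces P (namely w2) also forces Q.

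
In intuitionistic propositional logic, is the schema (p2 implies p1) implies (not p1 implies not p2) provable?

Yes

This is the forward direction of contraposition, which is intuitionistically derivable.
Assume p2 implies p1 and not p1. If p2 held then p1 would follow, contradicting not p1; so not p2.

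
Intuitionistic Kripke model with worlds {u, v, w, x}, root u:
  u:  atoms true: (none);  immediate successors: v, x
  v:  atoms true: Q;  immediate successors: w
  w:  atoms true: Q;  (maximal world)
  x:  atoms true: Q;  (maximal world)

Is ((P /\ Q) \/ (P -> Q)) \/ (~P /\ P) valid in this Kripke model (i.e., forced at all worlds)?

u ||- ((P /\ Q) \/ (P -> Q)) \/ (~P /\ P) via the disjunct (P /\ Q) \/ (P -> Q).
Since the root u forces ((P /\ Q) \/ (P -> Q)) \/ (~P /\ P) and forcing is persistent (monotone upward), every world forces it.

Yes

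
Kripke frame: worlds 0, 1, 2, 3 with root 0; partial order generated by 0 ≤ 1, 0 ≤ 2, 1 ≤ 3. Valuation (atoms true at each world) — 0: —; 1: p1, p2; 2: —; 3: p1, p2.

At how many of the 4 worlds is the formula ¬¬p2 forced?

2

0: does not force it — 0 ⊮ ¬¬p2 since 2 is accessible from 0 and 2 ⊩ ¬p2.
1: forces it.
2: does not force it.
3: forces it.
Worlds forcing the formula: {1, 3}.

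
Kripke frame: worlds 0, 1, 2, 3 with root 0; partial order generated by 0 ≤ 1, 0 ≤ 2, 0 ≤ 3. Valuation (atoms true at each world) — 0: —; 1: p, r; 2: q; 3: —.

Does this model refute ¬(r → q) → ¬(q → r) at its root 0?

Yes

0 ⊮ ¬(r → q) → ¬(q → r): at the accessible world 1, 1 ⊩ ¬(r → q) but 1 ⊮ ¬(q → r).
1 ⊮ ¬(q → r) since 1 is accessible from 1 and 1 ⊩ q → r.
1 ⊩ q → r vacuously: no world accessible from 1 forces the antecedent q.
So the root 0 does not force ¬(r → q) → ¬(q → r); the model is a countermodel.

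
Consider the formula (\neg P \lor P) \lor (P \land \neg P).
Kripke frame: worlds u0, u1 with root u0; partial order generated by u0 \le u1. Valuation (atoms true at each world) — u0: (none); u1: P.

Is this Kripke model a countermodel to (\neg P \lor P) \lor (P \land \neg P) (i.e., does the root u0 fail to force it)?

Yes

u0 \nVdash (\neg P \lor P) \lor (P \land \neg P): neither disjunct is forced at u0.
u0 \nVdash \neg P \lor P: neither disjunct is forced at u0.
u0 \nVdash \neg P since u1 is accessible from u0 and u1 \Vdash P.
So the root u0 does not force (\neg P \lor P) \lor (P \land \neg P); the model is a countermodel.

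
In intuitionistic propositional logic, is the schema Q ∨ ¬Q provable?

No

This is the law of excluded middle, which is not intuitionistically valid.
A Kripke countermodel: worlds 0, 1; order generated by 0 ≤ 1; atoms true at each world — 0:{}; 1:{Q}.
0 ⊮ Q ∨ ¬Q: neither disjunct is forced at 0.
0 lacks atom Q, so 0 ⊮ Q.
So the root 0 does not force the formula.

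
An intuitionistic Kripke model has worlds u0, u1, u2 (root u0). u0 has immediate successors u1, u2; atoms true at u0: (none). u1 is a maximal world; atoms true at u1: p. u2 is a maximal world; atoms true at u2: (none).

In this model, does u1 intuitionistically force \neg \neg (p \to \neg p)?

No

u1 \nVdash \neg \neg (p \to \neg p) since u1 is accessible from u1 and u1 \Vdash \neg (p \to \neg p).
u1 \Vdash \neg (p \to \neg p): no world accessible from u1 forces p \to \neg p.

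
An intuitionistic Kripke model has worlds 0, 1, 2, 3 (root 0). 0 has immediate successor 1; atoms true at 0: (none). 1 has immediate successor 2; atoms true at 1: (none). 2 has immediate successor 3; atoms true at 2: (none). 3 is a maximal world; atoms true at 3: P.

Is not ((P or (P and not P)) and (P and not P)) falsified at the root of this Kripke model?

No

0 forces not ((P or (P and not P)) and (P and not P)): no world accessible from 0 forces (P or (P and not P)) and (P and not P).
So the root 0 forces not ((P or (P and not P)) and (P and not P)); the model is not a countermodel.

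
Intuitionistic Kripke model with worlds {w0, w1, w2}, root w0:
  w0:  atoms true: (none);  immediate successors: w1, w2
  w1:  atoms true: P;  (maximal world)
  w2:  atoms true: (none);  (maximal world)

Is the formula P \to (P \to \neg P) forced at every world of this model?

No

Not every world: w0 \nVdash P \to (P \to \neg P).
w0 \nVdash P \to (P \to \neg P): at the accessible world w1, w1 \Vdash P but w1 \nVdash P \to \neg P.
w1 \nVdash P \to \neg P: already at w1 itself, w1 \Vdash P but w1 \nVdash \neg P.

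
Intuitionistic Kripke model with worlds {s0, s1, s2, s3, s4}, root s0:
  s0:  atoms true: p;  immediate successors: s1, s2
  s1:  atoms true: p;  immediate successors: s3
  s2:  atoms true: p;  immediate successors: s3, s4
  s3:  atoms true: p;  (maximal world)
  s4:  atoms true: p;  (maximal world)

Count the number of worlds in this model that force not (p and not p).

5

s0: forces it.
s1: forces it.
s2: forces it.
s3: forces it.
s4: forces it.
Worlds forcing the formula: {s0, s1, s2, s3, s4}.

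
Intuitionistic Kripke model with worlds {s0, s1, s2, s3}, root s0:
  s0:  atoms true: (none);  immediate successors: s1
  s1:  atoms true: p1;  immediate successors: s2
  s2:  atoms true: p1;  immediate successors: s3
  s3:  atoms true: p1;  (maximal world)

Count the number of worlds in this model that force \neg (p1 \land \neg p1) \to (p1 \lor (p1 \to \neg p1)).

3

s0: does not force it — s0 \nVdash \neg (p1 \land \neg p1) \to (p1 \lor (p1 \to \neg p1)): already at s0 itself, s0 \Vdash \neg (p1 \land \neg p1) but s0 \nVdash p1 \lor (p1 \to \neg p1).
s1: forces it.
s2: forces it.
s3: forces it.
Worlds forcing the formula: {s1, s2, s3}.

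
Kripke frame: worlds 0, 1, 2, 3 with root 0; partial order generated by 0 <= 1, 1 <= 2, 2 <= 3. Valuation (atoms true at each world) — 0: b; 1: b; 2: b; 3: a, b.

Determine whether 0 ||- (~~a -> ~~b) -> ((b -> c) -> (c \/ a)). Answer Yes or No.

Yes

0 ||- (~~a -> ~~b) -> ((b -> c) -> (c \/ a)): every world accessible from 0 that forces ~~a -> ~~b (namely 0, 1, 2, 3) also forces (b -> c) -> (c \/ a).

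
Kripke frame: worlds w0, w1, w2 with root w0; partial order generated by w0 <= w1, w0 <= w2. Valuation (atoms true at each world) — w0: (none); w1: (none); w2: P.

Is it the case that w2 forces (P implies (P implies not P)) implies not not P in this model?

Yes

w2 forces (P implies (P implies not P)) implies not not P vacuously: no world accessible from w2 forces the antecedent P implies (P implies not P).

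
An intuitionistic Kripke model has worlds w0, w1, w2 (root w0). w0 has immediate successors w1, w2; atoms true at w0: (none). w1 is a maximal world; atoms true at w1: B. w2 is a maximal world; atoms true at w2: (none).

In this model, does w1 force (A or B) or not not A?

w1 forces (A or B) or not not A via the disjunct A or B.

Yes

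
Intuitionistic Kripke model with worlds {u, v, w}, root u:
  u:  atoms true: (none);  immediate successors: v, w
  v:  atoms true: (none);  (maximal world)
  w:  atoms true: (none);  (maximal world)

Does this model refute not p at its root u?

u forces not p: no world accessible from u forces p.
So the root u forces not p; the model is not a countermodel.

No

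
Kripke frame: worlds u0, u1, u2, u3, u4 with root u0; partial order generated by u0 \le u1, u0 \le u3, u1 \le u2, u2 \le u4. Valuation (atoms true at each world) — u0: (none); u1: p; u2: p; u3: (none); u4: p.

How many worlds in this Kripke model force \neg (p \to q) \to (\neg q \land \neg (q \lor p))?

u0: does not force it — u0 \nVdash \neg (p \to q) \to (\neg q \land \neg (q \lor p)): at the accessible world u1, u1 \Vdash \neg (p \to q) but u1 \nVdash \neg q \land \neg (q \lor p).
u1: does not force it — u1 \nVdash \neg (p \to q) \to (\neg q \land \neg (q \lor p)): already at u1 itself, u1 \Vdash \neg (p \to q) but u1 \nVdash \neg q \land \neg (q \lor p).
u2: does not force it.
u3: forces it.
u4: does not force it.
Worlds forcing the formula: {u3}.

1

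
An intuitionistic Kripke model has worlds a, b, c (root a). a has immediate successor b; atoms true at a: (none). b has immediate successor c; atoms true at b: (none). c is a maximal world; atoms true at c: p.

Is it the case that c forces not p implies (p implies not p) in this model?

c forces not p implies (p implies not p) vacuously: no world accessible from c forces the antecedent not p.

Yes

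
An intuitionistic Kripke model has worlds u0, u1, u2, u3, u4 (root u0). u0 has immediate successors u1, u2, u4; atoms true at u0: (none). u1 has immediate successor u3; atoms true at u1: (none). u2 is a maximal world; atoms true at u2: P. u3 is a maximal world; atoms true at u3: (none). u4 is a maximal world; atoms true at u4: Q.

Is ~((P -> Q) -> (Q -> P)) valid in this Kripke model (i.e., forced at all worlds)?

Not every world: u0 ||-/- ~((P -> Q) -> (Q -> P)).
u0 ||-/- ~((P -> Q) -> (Q -> P)) since u1 is accessible from u0 and u1 ||- (P -> Q) -> (Q -> P).
u1 ||- (P -> Q) -> (Q -> P): every world accessible from u1 that forces P -> Q (namely u1, u3) also forces Q -> P.

No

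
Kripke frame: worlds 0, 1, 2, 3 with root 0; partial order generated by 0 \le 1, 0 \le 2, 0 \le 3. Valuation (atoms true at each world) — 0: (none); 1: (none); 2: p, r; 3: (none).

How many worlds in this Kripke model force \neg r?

2

0: does not force it — 0 \nVdash \neg r since 2 is accessible from 0 and 2 \Vdash r.
1: forces it.
2: does not force it — 2 \nVdash \neg r since 2 is accessible from 2 and 2 \Vdash r.
3: forces it.
Worlds forcing the formula: {1, 3}.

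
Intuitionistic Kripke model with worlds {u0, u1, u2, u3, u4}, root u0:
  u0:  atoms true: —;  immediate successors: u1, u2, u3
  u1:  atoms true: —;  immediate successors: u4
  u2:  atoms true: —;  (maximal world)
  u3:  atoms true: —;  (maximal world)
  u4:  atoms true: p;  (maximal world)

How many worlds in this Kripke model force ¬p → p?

2

u0: does not force it — u0 ⊮ ¬p → p: at the accessible world u2, u2 ⊩ ¬p but u2 ⊮ p.
u1: forces it.
u2: does not force it.
u3: does not force it.
u4: forces it.
Worlds forcing the formula: {u1, u4}.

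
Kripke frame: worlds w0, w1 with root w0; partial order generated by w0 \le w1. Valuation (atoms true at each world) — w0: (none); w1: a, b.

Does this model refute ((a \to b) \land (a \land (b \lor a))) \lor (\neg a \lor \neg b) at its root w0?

Yes

w0 \nVdash ((a \to b) \land (a \land (b \lor a))) \lor (\neg a \lor \neg b): neither disjunct is forced at w0.
w0 \nVdash (a \to b) \land (a \land (b \lor a)) since w0 fails a \land (b \lor a).
So the root w0 does not force ((a \to b) \land (a \land (b \lor a))) \lor (\neg a \lor \neg b); the model is a countermodel.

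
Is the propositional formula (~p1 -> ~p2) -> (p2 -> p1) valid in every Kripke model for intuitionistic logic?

No

This is the converse of contraposition, which is not intuitionistically valid.
A Kripke countermodel: worlds u, v; order generated by u <= v; atoms true at each world — u:{p2}; v:{p1,p2}.
u ||-/- (~p1 -> ~p2) -> (p2 -> p1): already at u itself, u ||- ~p1 -> ~p2 but u ||-/- p2 -> p1.
u ||-/- p2 -> p1: already at u itself, u ||- p2 but u ||-/- p1.
u lacks atom p1, so u ||-/- p1.
So the root u does not force the formula.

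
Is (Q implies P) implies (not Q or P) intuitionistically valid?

No

This is the material-implication-as-disjunction principle, which is not intuitionistically valid.
A Kripke countermodel: worlds s0, s1; order generated by s0 <= s1; atoms true at each world — s0:{}; s1:{P,Q}.
s0 does not force (Q implies P) implies (not Q or P): already at s0 itself, s0 forces Q implies P but s0 does not force not Q or P.
s0 does not force not Q or P: neither disjunct is forced at s0.
s0 does not force not Q since s1 is accessible from s0 and s1 forces Q.
So the root s0 does not force the formula.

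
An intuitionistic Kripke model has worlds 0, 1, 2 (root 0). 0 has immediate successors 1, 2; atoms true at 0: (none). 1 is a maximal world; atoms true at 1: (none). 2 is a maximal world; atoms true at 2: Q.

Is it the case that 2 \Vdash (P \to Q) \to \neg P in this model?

Yes

2 \Vdash (P \to Q) \to \neg P: every world accessible from 2 that forces P \to Q (namely 2) also forces \neg P.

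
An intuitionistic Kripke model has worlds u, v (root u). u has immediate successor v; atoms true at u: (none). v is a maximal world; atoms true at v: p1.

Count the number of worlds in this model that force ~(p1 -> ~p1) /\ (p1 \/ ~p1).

1

u: does not force it — u ||-/- ~(p1 -> ~p1) /\ (p1 \/ ~p1) since u fails p1 \/ ~p1.
v: forces it.
Worlds forcing the formula: {v}.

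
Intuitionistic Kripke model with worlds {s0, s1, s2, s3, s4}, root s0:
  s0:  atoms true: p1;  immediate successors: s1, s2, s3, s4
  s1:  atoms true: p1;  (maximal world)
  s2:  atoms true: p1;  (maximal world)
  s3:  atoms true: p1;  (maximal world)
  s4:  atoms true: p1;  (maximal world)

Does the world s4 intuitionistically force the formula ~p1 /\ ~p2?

No

s4 ||-/- ~p1 /\ ~p2 since s4 fails ~p1.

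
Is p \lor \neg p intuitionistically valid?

This is the law of excluded middle, which is not intuitionistically valid.
A Kripke countermodel: worlds u0, u1; order generated by u0 \le u1; atoms true at each world — u0:{}; u1:{p}.
u0 \nVdash p \lor \neg p: neither disjunct is forced at u0.
u0 lacks atom p, so u0 \nVdash p.
So the root u0 does not force the formula.

No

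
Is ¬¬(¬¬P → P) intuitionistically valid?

Yes

This is the double negation of double-negation elimination, which is intuitionistically derivable.
By Glivenko's theorem the double negation of any classical propositional tautology is intuitionistically provable; ¬¬P → P is classically a tautology.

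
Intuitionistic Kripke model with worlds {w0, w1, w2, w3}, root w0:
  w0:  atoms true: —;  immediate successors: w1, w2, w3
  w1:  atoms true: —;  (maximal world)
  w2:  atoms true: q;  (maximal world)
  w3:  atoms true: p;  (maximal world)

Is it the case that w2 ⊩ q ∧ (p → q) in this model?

Yes

w2 ⊩ q ∧ (p → q) since w2 forces both conjuncts.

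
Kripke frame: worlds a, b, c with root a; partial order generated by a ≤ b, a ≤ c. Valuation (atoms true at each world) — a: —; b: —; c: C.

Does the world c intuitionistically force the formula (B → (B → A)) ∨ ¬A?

Yes

c ⊩ (B → (B → A)) ∨ ¬A via the disjunct B → (B → A).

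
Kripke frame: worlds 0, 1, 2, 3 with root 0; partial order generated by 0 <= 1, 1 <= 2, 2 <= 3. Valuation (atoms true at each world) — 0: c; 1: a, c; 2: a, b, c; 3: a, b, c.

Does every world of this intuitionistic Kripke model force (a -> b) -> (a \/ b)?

Yes

0 ||- (a -> b) -> (a \/ b): every world accessible from 0 that forces a -> b (namely 2, 3) also forces a \/ b.
Since the root 0 forces (a -> b) -> (a \/ b) and forcing is persistent (monotone upward), every world forces it.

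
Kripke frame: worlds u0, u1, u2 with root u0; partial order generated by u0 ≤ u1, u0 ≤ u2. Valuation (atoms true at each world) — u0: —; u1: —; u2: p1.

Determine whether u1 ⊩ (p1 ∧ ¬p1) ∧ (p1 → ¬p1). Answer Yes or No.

No

u1 ⊮ (p1 ∧ ¬p1) ∧ (p1 → ¬p1) since u1 fails p1 ∧ ¬p1.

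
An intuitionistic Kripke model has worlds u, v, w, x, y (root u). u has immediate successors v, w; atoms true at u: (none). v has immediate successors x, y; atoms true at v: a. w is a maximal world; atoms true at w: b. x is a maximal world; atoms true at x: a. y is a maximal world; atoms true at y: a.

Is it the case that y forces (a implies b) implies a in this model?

y forces (a implies b) implies a vacuously: no world accessible from y forces the antecedent a implies b.

Yes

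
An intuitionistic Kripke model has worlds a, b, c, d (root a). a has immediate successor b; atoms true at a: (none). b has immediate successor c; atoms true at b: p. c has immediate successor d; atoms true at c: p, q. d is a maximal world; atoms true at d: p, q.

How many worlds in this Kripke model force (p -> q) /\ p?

2

a: does not force it — a ||-/- (p -> q) /\ p since a fails p -> q.
b: does not force it — b ||-/- (p -> q) /\ p since b fails p -> q.
c: forces it.
d: forces it.
Worlds forcing the formula: {c, d}.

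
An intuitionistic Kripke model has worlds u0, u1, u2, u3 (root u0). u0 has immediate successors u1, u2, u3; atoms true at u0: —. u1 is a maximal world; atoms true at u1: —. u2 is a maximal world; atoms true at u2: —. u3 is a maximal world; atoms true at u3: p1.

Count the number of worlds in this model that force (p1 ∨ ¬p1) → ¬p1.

2

u0: does not force it — u0 ⊮ (p1 ∨ ¬p1) → ¬p1: at the accessible world u3, u3 ⊩ p1 ∨ ¬p1 but u3 ⊮ ¬p1.
u1: forces it.
u2: forces it.
u3: does not force it — u3 ⊮ (p1 ∨ ¬p1) → ¬p1: already at u3 itself, u3 ⊩ p1 ∨ ¬p1 but u3 ⊮ ¬p1.
Worlds forcing the formula: {u1, u2}.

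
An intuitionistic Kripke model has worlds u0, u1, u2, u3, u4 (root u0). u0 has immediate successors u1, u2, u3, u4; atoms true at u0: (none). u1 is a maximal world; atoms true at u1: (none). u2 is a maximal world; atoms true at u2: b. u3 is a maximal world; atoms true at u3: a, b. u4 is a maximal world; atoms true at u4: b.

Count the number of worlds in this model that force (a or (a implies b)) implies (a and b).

1

u0: does not force it — u0 does not force (a or (a implies b)) implies (a and b): already at u0 itself, u0 forces a or (a implies b) but u0 does not force a and b.
u1: does not force it — u1 does not force (a or (a implies b)) implies (a and b): already at u1 itself, u1 forces a or (a implies b) but u1 does not force a and b.
u2: does not force it.
u3: forces it.
u4: does not force it.
Worlds forcing the formula: {u3}.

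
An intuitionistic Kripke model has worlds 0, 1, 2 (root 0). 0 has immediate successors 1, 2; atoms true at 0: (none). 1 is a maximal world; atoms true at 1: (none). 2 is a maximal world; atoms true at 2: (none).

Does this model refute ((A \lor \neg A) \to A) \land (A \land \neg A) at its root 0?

0 \nVdash ((A \lor \neg A) \to A) \land (A \land \neg A) since 0 fails (A \lor \neg A) \to A.
So the root 0 does not force ((A \lor \neg A) \to A) \land (A \land \neg A); the model is a countermodel.

Yes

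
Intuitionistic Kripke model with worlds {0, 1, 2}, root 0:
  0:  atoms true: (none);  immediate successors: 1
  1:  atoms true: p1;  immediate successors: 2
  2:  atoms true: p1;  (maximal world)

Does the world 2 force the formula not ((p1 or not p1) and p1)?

2 does not force not ((p1 or not p1) and p1) since 2 is accessible from 2 and 2 forces (p1 or not p1) and p1.
2 forces (p1 or not p1) and p1 since 2 forces both conjuncts.

No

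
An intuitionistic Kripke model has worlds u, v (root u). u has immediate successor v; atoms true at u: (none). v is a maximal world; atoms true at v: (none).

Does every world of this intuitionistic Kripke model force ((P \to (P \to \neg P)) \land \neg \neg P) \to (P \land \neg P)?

Yes

u \Vdash ((P \to (P \to \neg P)) \land \neg \neg P) \to (P \land \neg P) vacuously: no world accessible from u forces the antecedent (P \to (P \to \neg P)) \land \neg \neg P.
Since the root u forces ((P \to (P \to \neg P)) \land \neg \neg P) \to (P \land \neg P) and forcing is persistent (monotone upward), every world forces it.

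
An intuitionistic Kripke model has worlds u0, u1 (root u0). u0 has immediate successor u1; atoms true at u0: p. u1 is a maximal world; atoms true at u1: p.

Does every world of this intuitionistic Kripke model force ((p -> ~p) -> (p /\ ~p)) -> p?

u0 ||- ((p -> ~p) -> (p /\ ~p)) -> p: every world accessible from u0 that forces (p -> ~p) -> (p /\ ~p) (namely u0, u1) also forces p.
Since the root u0 forces ((p -> ~p) -> (p /\ ~p)) -> p and forcing is persistent (monotone upward), every world forces it.

Yes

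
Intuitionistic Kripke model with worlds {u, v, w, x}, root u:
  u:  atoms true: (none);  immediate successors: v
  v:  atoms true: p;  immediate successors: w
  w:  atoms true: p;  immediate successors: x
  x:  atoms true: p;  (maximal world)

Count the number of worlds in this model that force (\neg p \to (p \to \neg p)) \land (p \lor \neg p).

3

u: does not force it — u \nVdash (\neg p \to (p \to \neg p)) \land (p \lor \neg p) since u fails p \lor \neg p.
v: forces it.
w: forces it.
x: forces it.
Worlds forcing the formula: {v, w, x}.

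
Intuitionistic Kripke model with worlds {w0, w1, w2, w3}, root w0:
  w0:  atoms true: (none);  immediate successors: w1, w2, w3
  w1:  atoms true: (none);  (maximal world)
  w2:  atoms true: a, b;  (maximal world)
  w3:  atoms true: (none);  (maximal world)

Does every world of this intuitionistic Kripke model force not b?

Not every world: w0 does not force not b.
w0 does not force not b since w2 is accessible from w0 and w2 forces b.

No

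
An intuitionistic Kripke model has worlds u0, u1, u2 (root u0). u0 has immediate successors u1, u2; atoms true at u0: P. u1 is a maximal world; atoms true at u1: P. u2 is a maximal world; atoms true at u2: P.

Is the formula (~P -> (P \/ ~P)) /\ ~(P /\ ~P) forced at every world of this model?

Yes

u0 ||- (~P -> (P \/ ~P)) /\ ~(P /\ ~P) since u0 forces both conjuncts.
Since the root u0 forces (~P -> (P \/ ~P)) /\ ~(P /\ ~P) and forcing is persistent (monotone upward), every world forces it.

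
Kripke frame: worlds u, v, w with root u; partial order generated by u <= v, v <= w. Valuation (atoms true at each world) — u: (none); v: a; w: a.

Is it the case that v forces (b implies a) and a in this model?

v forces (b implies a) and a since v forces both conjuncts.

Yes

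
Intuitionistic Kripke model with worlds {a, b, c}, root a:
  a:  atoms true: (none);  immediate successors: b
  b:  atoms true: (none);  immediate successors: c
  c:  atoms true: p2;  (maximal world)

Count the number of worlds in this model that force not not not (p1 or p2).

a: does not force it — a does not force not not not (p1 or p2) since a is accessible from a and a forces not not (p1 or p2).
b: does not force it — b does not force not not not (p1 or p2) since b is accessible from b and b forces not not (p1 or p2).
c: does not force it.
Worlds forcing the formula: { }.

0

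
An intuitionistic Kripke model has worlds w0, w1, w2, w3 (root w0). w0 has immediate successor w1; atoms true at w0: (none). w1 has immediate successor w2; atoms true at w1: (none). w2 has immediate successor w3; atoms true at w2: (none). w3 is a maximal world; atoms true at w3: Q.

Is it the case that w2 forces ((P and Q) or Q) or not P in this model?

Yes

w2 forces ((P and Q) or Q) or not P via the disjunct not P.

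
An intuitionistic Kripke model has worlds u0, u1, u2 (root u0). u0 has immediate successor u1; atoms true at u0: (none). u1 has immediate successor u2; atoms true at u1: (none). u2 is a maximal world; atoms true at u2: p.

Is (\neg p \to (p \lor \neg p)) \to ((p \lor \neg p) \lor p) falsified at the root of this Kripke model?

u0 \nVdash (\neg p \to (p \lor \neg p)) \to ((p \lor \neg p) \lor p): already at u0 itself, u0 \Vdash \neg p \to (p \lor \neg p) but u0 \nVdash (p \lor \neg p) \lor p.
u0 \nVdash (p \lor \neg p) \lor p: neither disjunct is forced at u0.
u0 \nVdash p \lor \neg p: neither disjunct is forced at u0.
u0 lacks atom p, so u0 \nVdash p.
So the root u0 does not force (\neg p \to (p \lor \neg p)) \to ((p \lor \neg p) \lor p); the model is a countermodel.

Yes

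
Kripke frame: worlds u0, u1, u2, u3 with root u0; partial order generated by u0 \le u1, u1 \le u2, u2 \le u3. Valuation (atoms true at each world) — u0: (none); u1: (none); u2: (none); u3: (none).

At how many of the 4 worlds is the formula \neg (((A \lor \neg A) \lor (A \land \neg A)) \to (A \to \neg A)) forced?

0

u0: does not force it — u0 \nVdash \neg (((A \lor \neg A) \lor (A \land \neg A)) \to (A \to \neg A)) since u0 is accessible from u0 and u0 \Vdash ((A \lor \neg A) \lor (A \land \neg A)) \to (A \to \neg A).
u1: does not force it — u1 \nVdash \neg (((A \lor \neg A) \lor (A \land \neg A)) \to (A \to \neg A)) since u1 is accessible from u1 and u1 \Vdash ((A \lor \neg A) \lor (A \land \neg A)) \to (A \to \neg A).
u2: does not force it.
u3: does not force it.
Worlds forcing the formula: { }.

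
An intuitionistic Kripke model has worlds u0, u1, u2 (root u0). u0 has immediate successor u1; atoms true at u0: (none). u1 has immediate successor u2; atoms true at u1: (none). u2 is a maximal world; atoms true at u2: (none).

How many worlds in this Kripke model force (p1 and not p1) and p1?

0

u0: does not force it — u0 does not force (p1 and not p1) and p1 since u0 fails p1 and not p1.
u1: does not force it — u1 does not force (p1 and not p1) and p1 since u1 fails p1 and not p1.
u2: does not force it.
Worlds forcing the formula: { }.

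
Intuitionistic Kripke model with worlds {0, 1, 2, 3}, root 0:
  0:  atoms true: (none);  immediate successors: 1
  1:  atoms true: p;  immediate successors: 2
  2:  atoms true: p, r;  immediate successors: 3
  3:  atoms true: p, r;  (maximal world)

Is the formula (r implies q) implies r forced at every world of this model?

Yes

0 forces (r implies q) implies r vacuously: no world accessible from 0 forces the antecedent r implies q.
Since the root 0 forces (r implies q) implies r and forcing is persistent (monotone upward), every world forces it.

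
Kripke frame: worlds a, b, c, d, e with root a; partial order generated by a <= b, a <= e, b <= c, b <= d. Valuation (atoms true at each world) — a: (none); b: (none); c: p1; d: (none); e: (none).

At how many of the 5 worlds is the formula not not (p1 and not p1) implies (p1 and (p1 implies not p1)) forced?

a: forces it.
b: forces it.
c: forces it.
d: forces it.
e: forces it.
Worlds forcing the formula: {a, b, c, d, e}.

5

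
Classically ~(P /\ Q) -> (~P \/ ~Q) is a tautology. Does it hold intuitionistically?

No

This is the constructively invalid direction of De Morgan's law for conjunction, which is not intuitionistically valid.
A Kripke countermodel: worlds u, v, w; order generated by u <= v, u <= w; atoms true at each world — u:{}; v:{P}; w:{Q}.
u ||-/- ~(P /\ Q) -> (~P \/ ~Q): already at u itself, u ||- ~(P /\ Q) but u ||-/- ~P \/ ~Q.
u ||-/- ~P \/ ~Q: neither disjunct is forced at u.
u ||-/- ~P since v is accessible from u and v ||- P.
So the root u does not force the formula.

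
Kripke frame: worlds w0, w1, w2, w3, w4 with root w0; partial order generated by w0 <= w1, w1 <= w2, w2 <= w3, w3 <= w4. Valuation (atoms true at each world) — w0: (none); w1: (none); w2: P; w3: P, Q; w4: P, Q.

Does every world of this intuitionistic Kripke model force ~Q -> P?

w0 ||- ~Q -> P vacuously: no world accessible from w0 forces the antecedent ~Q.
Since the root w0 forces ~Q -> P and forcing is persistent (monotone upward), every world forces it.

Yes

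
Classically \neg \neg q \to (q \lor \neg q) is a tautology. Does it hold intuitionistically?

No

This is a variant of double-negation elimination (deriving excluded middle from double negation), which is not intuitionistically valid.
A Kripke countermodel: worlds a, b; order generated by a \le b; atoms true at each world — a:{}; b:{q}.
a \nVdash \neg \neg q \to (q \lor \neg q): already at a itself, a \Vdash \neg \neg q but a \nVdash q \lor \neg q.
a \nVdash q \lor \neg q: neither disjunct is forced at a.
a lacks atom q, so a \nVdash q.
So the root a does not force the formula.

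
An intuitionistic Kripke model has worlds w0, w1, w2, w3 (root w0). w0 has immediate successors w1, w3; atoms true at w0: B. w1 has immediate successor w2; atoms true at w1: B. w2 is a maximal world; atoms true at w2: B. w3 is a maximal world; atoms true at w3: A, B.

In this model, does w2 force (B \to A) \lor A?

w2 \nVdash (B \to A) \lor A: neither disjunct is forced at w2.
w2 \nVdash B \to A: already at w2 itself, w2 \Vdash B but w2 \nVdash A.
w2 lacks atom A, so w2 \nVdash A.

No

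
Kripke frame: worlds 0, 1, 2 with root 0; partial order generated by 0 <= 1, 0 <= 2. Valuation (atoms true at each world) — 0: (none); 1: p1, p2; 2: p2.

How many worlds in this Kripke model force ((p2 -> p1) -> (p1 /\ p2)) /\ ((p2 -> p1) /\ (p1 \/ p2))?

0: does not force it — 0 ||-/- ((p2 -> p1) -> (p1 /\ p2)) /\ ((p2 -> p1) /\ (p1 \/ p2)) since 0 fails (p2 -> p1) /\ (p1 \/ p2).
1: forces it.
2: does not force it.
Worlds forcing the formula: {1}.

1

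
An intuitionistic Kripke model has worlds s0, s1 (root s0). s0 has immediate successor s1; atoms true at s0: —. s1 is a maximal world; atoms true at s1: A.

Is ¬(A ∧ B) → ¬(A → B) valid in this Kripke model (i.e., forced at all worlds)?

Yes

s0 ⊩ ¬(A ∧ B) → ¬(A → B): every world accessible from s0 that forces ¬(A ∧ B) (namely s0, s1) also forces ¬(A → B).
Since the root s0 forces ¬(A ∧ B) → ¬(A → B) and forcing is persistent (monotone upward), every world forces it.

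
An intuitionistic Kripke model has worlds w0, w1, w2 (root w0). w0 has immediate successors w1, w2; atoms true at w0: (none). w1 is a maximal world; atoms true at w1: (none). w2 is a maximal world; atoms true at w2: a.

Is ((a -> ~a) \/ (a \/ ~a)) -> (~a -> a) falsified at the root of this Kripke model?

Yes

w0 ||-/- ((a -> ~a) \/ (a \/ ~a)) -> (~a -> a): at the accessible world w1, w1 ||- (a -> ~a) \/ (a \/ ~a) but w1 ||-/- ~a -> a.
w1 ||-/- ~a -> a: already at w1 itself, w1 ||- ~a but w1 ||-/- a.
w1 lacks atom a, so w1 ||-/- a.
So the root w0 does not force ((a -> ~a) \/ (a \/ ~a)) -> (~a -> a); the model is a countermodel.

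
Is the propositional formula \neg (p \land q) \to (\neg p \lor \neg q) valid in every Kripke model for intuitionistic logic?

No

This is the constructively invalid direction of De Morgan's law for conjunction, which is not intuitionistically valid.
A Kripke countermodel: worlds a, b, c; order generated by a \le b, a \le c; atoms true at each world — a:{}; b:{p}; c:{q}.
a \nVdash \neg (p \land q) \to (\neg p \lor \neg q): already at a itself, a \Vdash \neg (p \land q) but a \nVdash \neg p \lor \neg q.
a \nVdash \neg p \lor \neg q: neither disjunct is forced at a.
a \nVdash \neg p since b is accessible from a and b \Vdash p.
So the root a does not force the formula.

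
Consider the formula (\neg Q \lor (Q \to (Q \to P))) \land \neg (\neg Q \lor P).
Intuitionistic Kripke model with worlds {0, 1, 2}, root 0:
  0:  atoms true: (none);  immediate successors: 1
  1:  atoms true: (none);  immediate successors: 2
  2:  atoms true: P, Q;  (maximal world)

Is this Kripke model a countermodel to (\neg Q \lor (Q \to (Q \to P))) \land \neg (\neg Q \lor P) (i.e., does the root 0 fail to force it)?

Yes

0 \nVdash (\neg Q \lor (Q \to (Q \to P))) \land \neg (\neg Q \lor P) since 0 fails \neg (\neg Q \lor P).
So the root 0 does not force (\neg Q \lor (Q \to (Q \to P))) \land \neg (\neg Q \lor P); the model is a countermodel.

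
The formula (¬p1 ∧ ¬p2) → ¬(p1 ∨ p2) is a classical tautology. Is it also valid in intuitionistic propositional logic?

Yes

This is a constructively valid De Morgan direction (conjunction of negations to negated disjunction), which is intuitionistically derivable.
If both ¬p1 and ¬p2 hold at a world, no accessible world forces p1 or forces p2, so none forces p1 ∨ p2.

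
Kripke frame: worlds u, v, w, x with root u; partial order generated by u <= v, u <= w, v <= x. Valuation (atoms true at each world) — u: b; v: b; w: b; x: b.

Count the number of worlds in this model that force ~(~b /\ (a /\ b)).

u: forces it.
v: forces it.
w: forces it.
x: forces it.
Worlds forcing the formula: {u, v, w, x}.

4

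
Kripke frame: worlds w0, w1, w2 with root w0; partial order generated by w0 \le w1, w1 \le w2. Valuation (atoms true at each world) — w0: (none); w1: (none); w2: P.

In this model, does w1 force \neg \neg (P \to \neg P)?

w1 \nVdash \neg \neg (P \to \neg P) since w1 is accessible from w1 and w1 \Vdash \neg (P \to \neg P).
w1 \Vdash \neg (P \to \neg P): no world accessible from w1 forces P \to \neg P.

No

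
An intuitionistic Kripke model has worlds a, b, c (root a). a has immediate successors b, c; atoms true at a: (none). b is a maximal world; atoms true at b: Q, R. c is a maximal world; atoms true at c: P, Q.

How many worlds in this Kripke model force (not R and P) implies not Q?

a: does not force it — a does not force (not R and P) implies not Q: at the accessible world c, c forces not R and P but c does not force not Q.
b: forces it.
c: does not force it — c does not force (not R and P) implies not Q: already at c itself, c forces not R and P but c does not force not Q.
Worlds forcing the formula: {b}.

1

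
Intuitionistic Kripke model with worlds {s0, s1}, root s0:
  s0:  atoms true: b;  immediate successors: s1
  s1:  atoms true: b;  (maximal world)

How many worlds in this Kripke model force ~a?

s0: forces it.
s1: forces it.
Worlds forcing the formula: {s0, s1}.

2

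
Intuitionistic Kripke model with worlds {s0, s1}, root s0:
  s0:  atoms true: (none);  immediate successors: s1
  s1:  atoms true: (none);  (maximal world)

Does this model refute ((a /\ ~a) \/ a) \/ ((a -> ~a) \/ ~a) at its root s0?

No

s0 ||- ((a /\ ~a) \/ a) \/ ((a -> ~a) \/ ~a) via the disjunct (a -> ~a) \/ ~a.
So the root s0 forces ((a /\ ~a) \/ a) \/ ((a -> ~a) \/ ~a); the model is not a countermodel.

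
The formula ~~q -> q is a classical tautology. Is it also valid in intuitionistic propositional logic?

No

This is double-negation elimination, which is not intuitionistically valid.
A Kripke countermodel: worlds w0, w1; order generated by w0 <= w1; atoms true at each world — w0:{}; w1:{q}.
w0 ||-/- ~~q -> q: already at w0 itself, w0 ||- ~~q but w0 ||-/- q.
w0 lacks atom q, so w0 ||-/- q.
So the root w0 does not force the formula.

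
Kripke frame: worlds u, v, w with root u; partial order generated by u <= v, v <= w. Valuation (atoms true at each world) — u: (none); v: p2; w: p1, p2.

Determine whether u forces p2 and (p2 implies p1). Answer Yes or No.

No

u does not force p2 and (p2 implies p1) since u fails p2.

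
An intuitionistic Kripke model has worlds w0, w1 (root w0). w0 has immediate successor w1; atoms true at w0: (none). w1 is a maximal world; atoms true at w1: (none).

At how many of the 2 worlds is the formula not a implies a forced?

0

w0: does not force it — w0 does not force not a implies a: already at w0 itself, w0 forces not a but w0 does not force a.
w1: does not force it — w1 does not force not a implies a: already at w1 itself, w1 forces not a but w1 does not force a.
Worlds forcing the formula: { }.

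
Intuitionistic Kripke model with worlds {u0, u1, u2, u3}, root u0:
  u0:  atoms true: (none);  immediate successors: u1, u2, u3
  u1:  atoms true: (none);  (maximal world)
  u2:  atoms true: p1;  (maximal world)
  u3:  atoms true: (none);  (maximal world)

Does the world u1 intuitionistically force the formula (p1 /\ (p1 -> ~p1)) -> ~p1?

u1 ||- (p1 /\ (p1 -> ~p1)) -> ~p1 vacuously: no world accessible from u1 forces the antecedent p1 /\ (p1 -> ~p1).

Yes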